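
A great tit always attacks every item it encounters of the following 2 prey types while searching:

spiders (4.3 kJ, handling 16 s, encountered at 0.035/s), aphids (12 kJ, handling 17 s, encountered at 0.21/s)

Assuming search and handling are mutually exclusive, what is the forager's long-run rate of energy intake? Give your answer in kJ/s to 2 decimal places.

Energy encountered per unit search time: 0.035×4.3 + 0.21×12 = 2.671 kJ/s.
Handling time per unit search time: 0.035×16 + 0.21×17 = 4.13.
Rate = 2.671/(1 + 4.13) = 0.5206 kJ/s.

0.52 kJ/s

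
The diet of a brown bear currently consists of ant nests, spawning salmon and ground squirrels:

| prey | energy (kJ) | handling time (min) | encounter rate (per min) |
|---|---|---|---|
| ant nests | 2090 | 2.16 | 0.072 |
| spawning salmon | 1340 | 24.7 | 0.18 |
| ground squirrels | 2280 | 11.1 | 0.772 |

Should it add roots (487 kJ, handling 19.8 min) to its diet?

On ant nests, spawning salmon and ground squirrels alone, R = ΣλE/(1+Σλh) = 2152/14.17 = 151.9 kJ/min.
roots: E/h = 487/19.8 = 24.6 kJ/min.
24.6 < 151.9, so adding roots would lower the average — exclude it.

No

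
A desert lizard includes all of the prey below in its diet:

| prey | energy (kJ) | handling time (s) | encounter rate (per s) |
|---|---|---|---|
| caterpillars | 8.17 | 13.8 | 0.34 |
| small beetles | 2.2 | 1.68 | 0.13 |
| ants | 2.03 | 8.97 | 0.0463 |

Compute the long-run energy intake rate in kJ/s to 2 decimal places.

R = Σλ_iE_i / (1 + Σλ_ih_i)
Numerator: 0.34×8.17 + 0.13×2.2 + 0.0463×2.03 = 3.158
Denominator: 1 + 0.34×13.8 + 0.13×1.68 + 0.0463×8.97 = 6.326
R = 3.158/6.326 = 0.4992 kJ/s

0.50 kJ/s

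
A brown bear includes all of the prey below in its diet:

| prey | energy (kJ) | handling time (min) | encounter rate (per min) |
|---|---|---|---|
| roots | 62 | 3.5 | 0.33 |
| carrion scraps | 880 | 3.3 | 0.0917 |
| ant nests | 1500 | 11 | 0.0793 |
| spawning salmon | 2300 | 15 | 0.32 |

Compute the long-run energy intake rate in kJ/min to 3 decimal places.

117.604 kJ/min

Energy encountered per unit search time: 0.33×62 + 0.0917×880 + 0.0793×1500 + 0.32×2300 = 956.1 kJ/min.
Handling time per unit search time: 0.33×3.5 + 0.0917×3.3 + 0.0793×11 + 0.32×15 = 7.13.
Rate = 956.1/(1 + 7.13) = 117.6 kJ/min.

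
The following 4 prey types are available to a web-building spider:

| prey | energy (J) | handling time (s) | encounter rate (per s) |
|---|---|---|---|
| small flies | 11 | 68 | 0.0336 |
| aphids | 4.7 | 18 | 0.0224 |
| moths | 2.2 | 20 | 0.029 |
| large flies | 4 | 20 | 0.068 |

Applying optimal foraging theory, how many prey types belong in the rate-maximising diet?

3

Profitabilities (E/h, J/s): aphids 0.261, large flies 0.2, small flies 0.162, moths 0.11. Add prey in this order while the next type's profitability exceeds the intake rate on those already taken.
Rate on top 1: 0.07503. large flies: 0.2 > 0.07503 → include.
Rate on top 2: 0.1365. small flies: 0.162 > 0.1365 → include.
Rate on top 3: 0.148. moths: 0.11 < 0.148 → exclude; stop.
Optimal diet: aphids, large flies, small flies — 3 of 4 types.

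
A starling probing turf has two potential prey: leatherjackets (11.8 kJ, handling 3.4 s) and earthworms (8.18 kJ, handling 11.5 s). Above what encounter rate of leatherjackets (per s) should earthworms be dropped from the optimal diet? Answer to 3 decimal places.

0.076 per s

Drop earthworms once their profitability E₂/h₂ falls below the rate achievable on leatherjackets alone: E₂/h₂ = λE₁/(1 + λh₁).
Solve for λ: λE₁h₂ = E₂(1 + λh₁) → λ(E₁h₂ − E₂h₁) = E₂ → λ = E₂/(E₁h₂ − E₂h₁).
λ = 8.18/(11.8×11.5 − 8.18×3.4) = 8.18/107.9 = 0.07582 per s.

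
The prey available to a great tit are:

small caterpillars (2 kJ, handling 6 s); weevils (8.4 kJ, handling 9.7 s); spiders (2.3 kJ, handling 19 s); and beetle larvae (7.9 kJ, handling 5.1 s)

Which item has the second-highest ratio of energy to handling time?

Profitability E/h (kJ/s): small caterpillars = 2/6 = 0.333, weevils = 8.4/9.7 = 0.866, spiders = 2.3/19 = 0.121, beetle larvae = 7.9/5.1 = 1.55.
Ranked: beetle larvae > weevils > small caterpillars > spiders.

weevils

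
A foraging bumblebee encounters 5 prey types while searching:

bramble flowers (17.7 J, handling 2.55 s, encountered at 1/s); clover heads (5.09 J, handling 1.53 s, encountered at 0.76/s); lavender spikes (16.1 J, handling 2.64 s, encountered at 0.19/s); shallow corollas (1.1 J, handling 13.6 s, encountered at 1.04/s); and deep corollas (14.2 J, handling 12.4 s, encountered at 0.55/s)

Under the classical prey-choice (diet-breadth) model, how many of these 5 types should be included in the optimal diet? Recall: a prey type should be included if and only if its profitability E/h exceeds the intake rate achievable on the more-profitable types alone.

2

E/h in descending order: bramble flowers 6.94, lavender spikes 6.1, clover heads 3.33, deep corollas 1.15, shallow corollas 0.0809 J/s. The optimal diet is the largest prefix of this list for which every included type satisfies E_i/h_i > R on the types above it.
Rate on top 1: 4.986. lavender spikes: 6.1 > 4.986 → include.
Rate on top 2: 5.124. clover heads: 3.33 < 5.124 → exclude; stop.
Optimal diet: bramble flowers, lavender spikes — 2 of 5 types.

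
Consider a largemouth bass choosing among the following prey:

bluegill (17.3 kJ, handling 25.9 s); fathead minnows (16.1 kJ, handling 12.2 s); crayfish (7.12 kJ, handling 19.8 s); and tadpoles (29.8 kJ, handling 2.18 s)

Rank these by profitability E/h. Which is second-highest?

In descending order of E/h:
tadpoles: 29.8/2.18 = 13.7 kJ/s
fathead minnows: 16.1/12.2 = 1.32 kJ/s
bluegill: 17.3/25.9 = 0.668 kJ/s
crayfish: 7.12/19.8 = 0.36 kJ/s

fathead minnows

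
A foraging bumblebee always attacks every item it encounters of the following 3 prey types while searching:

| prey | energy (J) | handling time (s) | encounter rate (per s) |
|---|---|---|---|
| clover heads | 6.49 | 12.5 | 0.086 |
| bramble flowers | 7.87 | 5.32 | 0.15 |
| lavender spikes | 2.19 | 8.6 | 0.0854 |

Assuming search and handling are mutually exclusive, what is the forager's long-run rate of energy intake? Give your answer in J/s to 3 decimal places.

0.534 J/s

R = Σλ_iE_i / (1 + Σλ_ih_i)
Numerator: 0.086×6.49 + 0.15×7.87 + 0.0854×2.19 = 1.926
Denominator: 1 + 0.086×12.5 + 0.15×5.32 + 0.0854×8.6 = 3.607
R = 1.926/3.607 = 0.5338 J/s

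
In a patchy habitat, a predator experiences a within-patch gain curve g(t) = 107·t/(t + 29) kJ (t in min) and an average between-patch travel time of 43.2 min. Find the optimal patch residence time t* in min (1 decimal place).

By the marginal value theorem, leave when the instantaneous gain rate g'(t) equals the habitat-wide average g(t)/(T + t).
g'(t) = 107·29/(t + 29)². Setting 107·29/(t+29)² = 107t/[(t+29)(43.2+t)] gives 29(43.2+t) = t(t+29), so t² = 29×43.2 = 1253.
t* = √1253 = 35.39 min.

35.4 min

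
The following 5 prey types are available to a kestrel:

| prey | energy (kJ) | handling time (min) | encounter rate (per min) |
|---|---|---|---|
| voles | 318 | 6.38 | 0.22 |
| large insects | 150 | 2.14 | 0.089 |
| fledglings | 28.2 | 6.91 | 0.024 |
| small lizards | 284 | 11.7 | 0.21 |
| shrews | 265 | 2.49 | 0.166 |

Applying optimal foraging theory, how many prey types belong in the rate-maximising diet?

3

Profitabilities (E/h, kJ/min): shrews 106, large insects 70.1, voles 49.8, small lizards 24.3, fledglings 4.08. Add prey in this order while the next type's profitability exceeds the intake rate on those already taken.
Rate on top 1: 31.12. large insects: 70.1 > 31.12 → include.
Rate on top 2: 35.75. voles: 49.8 > 35.75 → include.
Rate on top 3: 42.33. small lizards: 24.3 < 42.33 → exclude; stop.
Optimal diet: shrews, large insects, voles — 3 of 5 types.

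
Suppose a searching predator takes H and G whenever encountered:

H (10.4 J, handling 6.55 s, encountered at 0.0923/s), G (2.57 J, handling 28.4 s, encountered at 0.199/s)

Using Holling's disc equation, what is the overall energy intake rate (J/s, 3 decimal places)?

0.203 J/s

Energy encountered per unit search time: 0.0923×10.4 + 0.199×2.57 = 1.471 J/s.
Handling time per unit search time: 0.0923×6.55 + 0.199×28.4 = 6.256.
Rate = 1.471/(1 + 6.256) = 0.2028 J/s.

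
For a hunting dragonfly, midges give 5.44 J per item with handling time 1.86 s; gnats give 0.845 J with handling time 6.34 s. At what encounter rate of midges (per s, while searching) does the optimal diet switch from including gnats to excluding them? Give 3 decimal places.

The zero-one rule: include gnats iff E₂/h₂ > λE₁/(1+λh₁). Equality gives the switch point.
λE₁h₂ = E₂ + λE₂h₁ ⇒ λ = E₂/(E₁h₂ − E₂h₁) = 0.845/(34.49 − 1.572) = 0.02567 per s.

0.026 per s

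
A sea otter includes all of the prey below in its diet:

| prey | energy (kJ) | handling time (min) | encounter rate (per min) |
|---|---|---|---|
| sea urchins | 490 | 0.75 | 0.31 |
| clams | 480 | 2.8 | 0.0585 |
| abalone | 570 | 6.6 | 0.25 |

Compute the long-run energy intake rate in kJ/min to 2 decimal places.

105.86 kJ/min

Energy encountered per unit search time: 0.31×490 + 0.0585×480 + 0.25×570 = 322.5 kJ/min.
Handling time per unit search time: 0.31×0.75 + 0.0585×2.8 + 0.25×6.6 = 2.046.
Rate = 322.5/(1 + 2.046) = 105.9 kJ/min.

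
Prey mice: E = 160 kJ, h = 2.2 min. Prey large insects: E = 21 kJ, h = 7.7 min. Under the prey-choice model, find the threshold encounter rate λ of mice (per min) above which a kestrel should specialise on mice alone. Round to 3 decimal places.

The zero-one rule: include large insects iff E₂/h₂ > λE₁/(1+λh₁). Equality gives the switch point.
λE₁h₂ = E₂ + λE₂h₁ ⇒ λ = E₂/(E₁h₂ − E₂h₁) = 21/(1232 − 46.2) = 0.01771 per min.

0.018 per min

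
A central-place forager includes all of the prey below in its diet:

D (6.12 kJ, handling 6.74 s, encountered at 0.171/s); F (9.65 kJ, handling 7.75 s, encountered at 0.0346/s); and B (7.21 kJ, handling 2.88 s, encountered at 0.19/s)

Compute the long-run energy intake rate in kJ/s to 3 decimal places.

Energy encountered per unit search time: 0.171×6.12 + 0.0346×9.65 + 0.19×7.21 = 2.75 kJ/s.
Handling time per unit search time: 0.171×6.74 + 0.0346×7.75 + 0.19×2.88 = 1.968.
Rate = 2.75/(1 + 1.968) = 0.9267 kJ/s.

0.927 kJ/s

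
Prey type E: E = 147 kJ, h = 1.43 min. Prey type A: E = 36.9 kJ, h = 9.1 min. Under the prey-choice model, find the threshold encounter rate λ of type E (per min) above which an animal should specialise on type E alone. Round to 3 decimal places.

0.029 per min

At the threshold, the rate on type E alone equals the profitability of type A: λ·147/(1 + λ·1.43) = 36.9/9.1 = 4.055.
Rearranging, λ(147 − 4.055×1.43) = 4.055, so λ = 4.055/141.2 = 0.02872 per min.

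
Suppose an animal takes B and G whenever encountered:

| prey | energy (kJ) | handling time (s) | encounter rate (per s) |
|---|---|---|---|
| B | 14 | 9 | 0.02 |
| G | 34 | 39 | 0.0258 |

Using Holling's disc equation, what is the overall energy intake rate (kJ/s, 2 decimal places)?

R = Σλ_iE_i / (1 + Σλ_ih_i)
Numerator: 0.02×14 + 0.0258×34 = 1.157
Denominator: 1 + 0.02×9 + 0.0258×39 = 2.186
R = 1.157/2.186 = 0.5293 kJ/s

0.53 kJ/s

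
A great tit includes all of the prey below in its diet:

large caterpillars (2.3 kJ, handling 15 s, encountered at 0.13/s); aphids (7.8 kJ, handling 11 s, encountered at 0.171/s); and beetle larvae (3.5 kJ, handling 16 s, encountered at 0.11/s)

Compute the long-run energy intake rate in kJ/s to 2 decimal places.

0.31 kJ/s

R = Σλ_iE_i / (1 + Σλ_ih_i)
Numerator: 0.13×2.3 + 0.171×7.8 + 0.11×3.5 = 2.018
Denominator: 1 + 0.13×15 + 0.171×11 + 0.11×16 = 6.591
R = 2.018/6.591 = 0.3061 kJ/s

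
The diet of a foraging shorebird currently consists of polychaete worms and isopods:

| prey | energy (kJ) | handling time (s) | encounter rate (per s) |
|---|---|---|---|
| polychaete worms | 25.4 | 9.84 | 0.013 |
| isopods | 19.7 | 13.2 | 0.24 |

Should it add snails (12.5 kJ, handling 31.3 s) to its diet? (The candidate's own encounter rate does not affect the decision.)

No

Intake rate on the current diet: R = (0.013×25.4 + 0.24×19.7) / (1 + 0.013×9.84 + 0.24×13.2) = 5.058/4.296 = 1.177 kJ/s.
snails: E/h = 12.5/31.3 = 0.3994 kJ/s.
Since 0.3994 < R, time spent handling snails is better spent searching.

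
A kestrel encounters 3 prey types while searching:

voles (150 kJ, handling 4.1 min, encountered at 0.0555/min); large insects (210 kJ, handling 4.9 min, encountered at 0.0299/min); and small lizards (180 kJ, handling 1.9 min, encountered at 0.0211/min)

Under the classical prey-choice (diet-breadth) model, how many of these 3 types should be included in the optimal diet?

3

E/h in descending order: small lizards 94.7, large insects 42.9, voles 36.6 kJ/min. The optimal diet is the largest prefix of this list for which every included type satisfies E_i/h_i > R on the types above it.
Rate on top 1: 3.652. large insects: 42.9 > 3.652 → include.
Rate on top 2: 8.492. voles: 36.6 > 8.492 → include.
Optimal diet: small lizards, large insects, voles — 3 of 3 types.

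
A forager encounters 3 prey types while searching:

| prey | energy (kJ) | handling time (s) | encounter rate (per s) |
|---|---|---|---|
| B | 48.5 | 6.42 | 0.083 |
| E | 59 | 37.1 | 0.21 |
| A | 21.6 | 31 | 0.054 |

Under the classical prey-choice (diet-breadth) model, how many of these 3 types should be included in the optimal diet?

E/h in descending order: B 7.55, E 1.59, A 0.697 kJ/s. The optimal diet is the largest prefix of this list for which every included type satisfies E_i/h_i > R on the types above it.
Rate on top 1: 2.626. E: 1.59 < 2.626 → exclude; stop.
Optimal diet: B — 1 of 3 types.

1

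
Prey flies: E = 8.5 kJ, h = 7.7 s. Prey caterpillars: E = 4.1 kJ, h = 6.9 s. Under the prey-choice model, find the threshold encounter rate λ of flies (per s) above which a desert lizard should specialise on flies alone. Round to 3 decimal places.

The zero-one rule: include caterpillars iff E₂/h₂ > λE₁/(1+λh₁). Equality gives the switch point.
λE₁h₂ = E₂ + λE₂h₁ ⇒ λ = E₂/(E₁h₂ − E₂h₁) = 4.1/(58.65 − 31.57) = 0.1514 per s.

0.151 per s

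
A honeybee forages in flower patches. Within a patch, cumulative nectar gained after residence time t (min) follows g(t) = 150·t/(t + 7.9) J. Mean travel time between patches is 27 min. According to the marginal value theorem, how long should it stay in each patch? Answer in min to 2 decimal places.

14.60 min

Maximise g(t)/(T+t): set derivative to zero → g'(t)(T+t) = g(t).
g'(t) = 150·7.9/(t + 7.9)². Setting 150·7.9/(t+7.9)² = 150t/[(t+7.9)(27+t)] gives 7.9(27+t) = t(t+7.9), so t² = 7.9×27 = 213.3.
t* = √213.3 = 14.6 min.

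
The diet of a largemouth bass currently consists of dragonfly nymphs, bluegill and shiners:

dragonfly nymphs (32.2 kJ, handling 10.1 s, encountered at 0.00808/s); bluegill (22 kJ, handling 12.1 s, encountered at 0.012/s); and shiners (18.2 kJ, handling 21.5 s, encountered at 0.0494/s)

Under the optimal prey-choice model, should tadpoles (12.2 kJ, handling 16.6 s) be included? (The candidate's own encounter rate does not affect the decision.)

Intake rate on the current diet: R = (0.00808×32.2 + 0.012×22 + 0.0494×18.2) / (1 + 0.00808×10.1 + 0.012×12.1 + 0.0494×21.5) = 1.423/2.289 = 0.6218 kJ/s.
Profitability of tadpoles: 12.2/16.6 = 0.7349 kJ/s.
Since 0.7349 > R, including tadpoles increases the long-run rate.

Yes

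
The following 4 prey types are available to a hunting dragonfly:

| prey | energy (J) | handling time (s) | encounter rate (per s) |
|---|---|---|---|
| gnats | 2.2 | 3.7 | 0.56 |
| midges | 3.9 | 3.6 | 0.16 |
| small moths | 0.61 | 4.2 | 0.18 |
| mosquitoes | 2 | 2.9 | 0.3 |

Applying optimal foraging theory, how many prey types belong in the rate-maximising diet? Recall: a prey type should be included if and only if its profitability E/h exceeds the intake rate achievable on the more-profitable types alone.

3

Profitabilities (E/h, J/s): midges 1.08, mosquitoes 0.69, gnats 0.595, small moths 0.145. Add prey in this order while the next type's profitability exceeds the intake rate on those already taken.
Rate on top 1: 0.3959. mosquitoes: 0.69 > 0.3959 → include.
Rate on top 2: 0.5004. gnats: 0.595 > 0.5004 → include.
Rate on top 3: 0.5436. small moths: 0.145 < 0.5436 → exclude; stop.
Optimal diet: midges, mosquitoes, gnats — 3 of 4 types.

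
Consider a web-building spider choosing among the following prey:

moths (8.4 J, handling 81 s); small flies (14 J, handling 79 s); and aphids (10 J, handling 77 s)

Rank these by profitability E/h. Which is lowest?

moths

Profitability E/h (J/s): moths = 8.4/81 = 0.104, small flies = 14/79 = 0.177, aphids = 10/77 = 0.13.
Ranked: small flies > aphids > moths.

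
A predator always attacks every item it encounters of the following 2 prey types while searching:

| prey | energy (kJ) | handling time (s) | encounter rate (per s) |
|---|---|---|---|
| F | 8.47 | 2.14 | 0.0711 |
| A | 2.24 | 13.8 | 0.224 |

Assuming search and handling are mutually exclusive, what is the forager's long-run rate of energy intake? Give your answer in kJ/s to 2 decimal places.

0.26 kJ/s

R = Σλ_iE_i / (1 + Σλ_ih_i)
Numerator: 0.0711×8.47 + 0.224×2.24 = 1.104
Denominator: 1 + 0.0711×2.14 + 0.224×13.8 = 4.243
R = 1.104/4.243 = 0.2602 kJ/s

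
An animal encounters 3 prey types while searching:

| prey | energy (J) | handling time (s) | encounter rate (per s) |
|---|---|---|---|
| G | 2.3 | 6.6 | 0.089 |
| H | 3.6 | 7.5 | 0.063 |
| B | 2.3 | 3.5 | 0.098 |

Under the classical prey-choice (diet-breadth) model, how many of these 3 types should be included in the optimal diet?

3

E/h in descending order: B 0.657, H 0.48, G 0.348 J/s. The optimal diet is the largest prefix of this list for which every included type satisfies E_i/h_i > R on the types above it.
Rate on top 1: 0.1678. H: 0.48 > 0.1678 → include.
Rate on top 2: 0.2491. G: 0.348 > 0.2491 → include.
Optimal diet: B, H, G — 3 of 3 types.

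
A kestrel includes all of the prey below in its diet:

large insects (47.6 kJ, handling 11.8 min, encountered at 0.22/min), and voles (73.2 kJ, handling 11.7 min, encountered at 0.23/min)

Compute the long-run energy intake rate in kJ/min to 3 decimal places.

4.344 kJ/min

R = Σλ_iE_i / (1 + Σλ_ih_i)
Numerator: 0.22×47.6 + 0.23×73.2 = 27.31
Denominator: 1 + 0.22×11.8 + 0.23×11.7 = 6.287
R = 27.31/6.287 = 4.344 kJ/min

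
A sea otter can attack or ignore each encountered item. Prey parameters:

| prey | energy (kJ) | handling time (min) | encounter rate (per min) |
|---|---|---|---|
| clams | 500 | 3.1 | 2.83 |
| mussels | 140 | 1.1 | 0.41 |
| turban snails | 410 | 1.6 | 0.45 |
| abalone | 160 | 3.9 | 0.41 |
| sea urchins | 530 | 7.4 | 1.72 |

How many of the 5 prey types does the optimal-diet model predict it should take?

Rank by E/h (kJ/min): turban snails 256, clams 161, mussels 127, sea urchins 71.6, abalone 41. Include each in turn until the next type's E/h falls below the running intake rate.
Rate on top 1: 107.3. clams: 161 > 107.3 → include.
Rate on top 2: 152.4. mussels: 127 < 152.4 → exclude; stop.
Optimal diet: turban snails, clams — 2 of 5 types.

2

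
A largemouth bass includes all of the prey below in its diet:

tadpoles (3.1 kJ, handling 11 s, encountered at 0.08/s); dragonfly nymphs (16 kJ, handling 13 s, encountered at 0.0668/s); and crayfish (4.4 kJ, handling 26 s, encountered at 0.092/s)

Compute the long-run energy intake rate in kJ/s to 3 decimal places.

Energy encountered per unit search time: 0.08×3.1 + 0.0668×16 + 0.092×4.4 = 1.722 kJ/s.
Handling time per unit search time: 0.08×11 + 0.0668×13 + 0.092×26 = 4.14.
Rate = 1.722/(1 + 4.14) = 0.3349 kJ/s.

0.335 kJ/s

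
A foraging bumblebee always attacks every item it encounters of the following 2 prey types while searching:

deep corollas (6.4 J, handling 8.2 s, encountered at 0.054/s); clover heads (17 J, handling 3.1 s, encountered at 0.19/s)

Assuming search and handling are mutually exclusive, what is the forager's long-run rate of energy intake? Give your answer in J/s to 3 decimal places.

1.760 J/s

Energy encountered per unit search time: 0.054×6.4 + 0.19×17 = 3.576 J/s.
Handling time per unit search time: 0.054×8.2 + 0.19×3.1 = 1.032.
Rate = 3.576/(1 + 1.032) = 1.76 J/s.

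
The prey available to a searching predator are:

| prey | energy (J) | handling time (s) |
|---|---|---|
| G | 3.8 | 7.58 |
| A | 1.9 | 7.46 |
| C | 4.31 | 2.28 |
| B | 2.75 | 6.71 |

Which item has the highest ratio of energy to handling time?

C

In descending order of E/h:
C: 4.31/2.28 = 1.89 J/s
G: 3.8/7.58 = 0.501 J/s
B: 2.75/6.71 = 0.41 J/s
A: 1.9/7.46 = 0.255 J/s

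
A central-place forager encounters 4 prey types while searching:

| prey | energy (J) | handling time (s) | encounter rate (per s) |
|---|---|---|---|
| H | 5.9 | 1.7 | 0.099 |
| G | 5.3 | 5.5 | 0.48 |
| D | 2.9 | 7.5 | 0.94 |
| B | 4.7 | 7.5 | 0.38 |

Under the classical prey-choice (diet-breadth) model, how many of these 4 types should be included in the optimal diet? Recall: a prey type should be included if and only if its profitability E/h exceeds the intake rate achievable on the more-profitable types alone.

2

Profitabilities (E/h, J/s): H 3.47, G 0.964, B 0.627, D 0.387. Add prey in this order while the next type's profitability exceeds the intake rate on those already taken.
Rate on top 1: 0.5. G: 0.964 > 0.5 → include.
Rate on top 2: 0.8214. B: 0.627 < 0.8214 → exclude; stop.
Optimal diet: H, G — 2 of 4 types.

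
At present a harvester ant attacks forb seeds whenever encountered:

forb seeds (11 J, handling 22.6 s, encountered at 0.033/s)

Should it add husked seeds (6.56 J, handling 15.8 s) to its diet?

Yes

On forb seeds alone, R = ΣλE/(1+Σλh) = 0.363/1.746 = 0.2079 J/s.
Profitability of husked seeds: 6.56/15.8 = 0.4152 J/s.
0.4152 > 0.2079, so adding husked seeds raises the average — include it.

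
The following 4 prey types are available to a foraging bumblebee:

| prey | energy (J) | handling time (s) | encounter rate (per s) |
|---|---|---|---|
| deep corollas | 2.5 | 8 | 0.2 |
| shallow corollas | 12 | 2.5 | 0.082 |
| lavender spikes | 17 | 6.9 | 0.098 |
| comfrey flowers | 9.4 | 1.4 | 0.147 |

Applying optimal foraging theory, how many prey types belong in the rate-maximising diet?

3

E/h in descending order: comfrey flowers 6.71, shallow corollas 4.8, lavender spikes 2.46, deep corollas 0.312 J/s. The optimal diet is the largest prefix of this list for which every included type satisfies E_i/h_i > R on the types above it.
Rate on top 1: 1.146. shallow corollas: 4.8 > 1.146 → include.
Rate on top 2: 1.677. lavender spikes: 2.46 > 1.677 → include.
Rate on top 3: 1.932. deep corollas: 0.312 < 1.932 → exclude; stop.
Optimal diet: comfrey flowers, shallow corollas, lavender spikes — 3 of 4 types.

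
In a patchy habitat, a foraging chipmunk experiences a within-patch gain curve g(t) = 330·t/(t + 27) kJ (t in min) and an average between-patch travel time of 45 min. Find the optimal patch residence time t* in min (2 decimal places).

Optimal t* satisfies g'(t*) = g(t*)/(T + t*).
g'(t) = 330·27/(t + 27)². Setting 330·27/(t+27)² = 330t/[(t+27)(45+t)] gives 27(45+t) = t(t+27), so t² = 27×45 = 1215.
t* = √1215 = 34.86 min.

34.86 min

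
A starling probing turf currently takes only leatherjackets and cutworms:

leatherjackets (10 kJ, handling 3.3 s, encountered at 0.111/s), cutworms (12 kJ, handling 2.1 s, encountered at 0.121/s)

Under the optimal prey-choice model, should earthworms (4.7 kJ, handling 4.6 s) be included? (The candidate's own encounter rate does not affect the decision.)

Current rate: (0.111×10 + 0.121×12)/(1 + 0.111×3.3 + 0.121×2.1) = 1.581 kJ/s.
Profitability of earthworms: 4.7/4.6 = 1.022 kJ/s.
1.022 < 1.581, so adding earthworms would lower the average — exclude it.

No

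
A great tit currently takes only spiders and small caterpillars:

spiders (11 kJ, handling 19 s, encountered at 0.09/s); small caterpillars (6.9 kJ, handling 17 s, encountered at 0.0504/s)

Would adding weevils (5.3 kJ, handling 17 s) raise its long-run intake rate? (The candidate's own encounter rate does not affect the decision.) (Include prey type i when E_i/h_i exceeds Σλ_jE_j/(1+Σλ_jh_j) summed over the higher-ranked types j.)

No

Current rate: (0.09×11 + 0.0504×6.9)/(1 + 0.09×19 + 0.0504×17) = 0.3751 kJ/s.
Profitability of weevils: 5.3/17 = 0.3118 kJ/s.
Since 0.3118 < R, time spent handling weevils is better spent searching.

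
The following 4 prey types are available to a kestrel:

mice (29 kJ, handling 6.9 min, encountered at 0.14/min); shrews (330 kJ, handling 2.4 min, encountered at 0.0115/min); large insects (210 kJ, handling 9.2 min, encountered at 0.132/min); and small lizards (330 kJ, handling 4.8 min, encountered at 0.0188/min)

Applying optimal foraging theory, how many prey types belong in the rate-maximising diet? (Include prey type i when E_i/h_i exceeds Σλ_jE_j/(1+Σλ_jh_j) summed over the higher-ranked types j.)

Rank by E/h (kJ/min): shrews 138, small lizards 68.8, large insects 22.8, mice 4.2. Include each in turn until the next type's E/h falls below the running intake rate.
Rate on top 1: 3.693. small lizards: 68.8 > 3.693 → include.
Rate on top 2: 8.945. large insects: 22.8 > 8.945 → include.
Rate on top 3: 16.17. mice: 4.2 < 16.17 → exclude; stop.
Optimal diet: shrews, small lizards, large insects — 3 of 4 types.

3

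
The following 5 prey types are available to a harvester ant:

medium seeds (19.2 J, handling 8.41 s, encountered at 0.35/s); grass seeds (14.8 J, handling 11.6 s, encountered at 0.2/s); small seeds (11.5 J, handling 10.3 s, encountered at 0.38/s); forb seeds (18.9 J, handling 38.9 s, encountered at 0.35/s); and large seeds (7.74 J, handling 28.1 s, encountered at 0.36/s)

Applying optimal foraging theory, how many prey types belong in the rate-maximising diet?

E/h in descending order: medium seeds 2.28, grass seeds 1.28, small seeds 1.12, forb seeds 0.486, large seeds 0.275 J/s. The optimal diet is the largest prefix of this list for which every included type satisfies E_i/h_i > R on the types above it.
Rate on top 1: 1.704. grass seeds: 1.28 < 1.704 → exclude; stop.
Optimal diet: medium seeds — 1 of 5 types.

1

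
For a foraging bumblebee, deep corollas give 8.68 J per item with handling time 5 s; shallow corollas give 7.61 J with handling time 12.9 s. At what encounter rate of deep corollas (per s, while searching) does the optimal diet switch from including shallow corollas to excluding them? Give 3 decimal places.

Drop shallow corollas once their profitability E₂/h₂ falls below the rate achievable on deep corollas alone: E₂/h₂ = λE₁/(1 + λh₁).
Solve for λ: λE₁h₂ = E₂(1 + λh₁) → λ(E₁h₂ − E₂h₁) = E₂ → λ = E₂/(E₁h₂ − E₂h₁).
λ = 7.61/(8.68×12.9 − 7.61×5) = 7.61/73.92 = 0.1029 per s.

0.103 per s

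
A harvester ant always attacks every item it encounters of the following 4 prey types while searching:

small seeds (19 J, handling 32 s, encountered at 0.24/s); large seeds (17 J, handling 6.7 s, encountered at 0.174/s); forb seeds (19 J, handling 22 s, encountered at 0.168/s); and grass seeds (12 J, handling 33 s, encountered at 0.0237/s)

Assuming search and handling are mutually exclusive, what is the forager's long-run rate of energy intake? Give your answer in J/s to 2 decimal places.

Energy encountered per unit search time: 0.24×19 + 0.174×17 + 0.168×19 + 0.0237×12 = 10.99 J/s.
Handling time per unit search time: 0.24×32 + 0.174×6.7 + 0.168×22 + 0.0237×33 = 13.32.
Rate = 10.99/(1 + 13.32) = 0.7676 J/s.

0.77 J/s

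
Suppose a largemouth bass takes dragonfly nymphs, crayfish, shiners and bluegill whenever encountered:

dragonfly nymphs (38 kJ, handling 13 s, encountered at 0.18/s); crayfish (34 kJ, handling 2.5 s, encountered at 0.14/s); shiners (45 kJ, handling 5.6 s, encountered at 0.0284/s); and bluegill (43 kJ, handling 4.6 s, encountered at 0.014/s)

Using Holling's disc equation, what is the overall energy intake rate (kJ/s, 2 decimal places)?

Energy encountered per unit search time: 0.18×38 + 0.14×34 + 0.0284×45 + 0.014×43 = 13.48 kJ/s.
Handling time per unit search time: 0.18×13 + 0.14×2.5 + 0.0284×5.6 + 0.014×4.6 = 2.913.
Rate = 13.48/(1 + 2.913) = 3.445 kJ/s.

3.44 kJ/s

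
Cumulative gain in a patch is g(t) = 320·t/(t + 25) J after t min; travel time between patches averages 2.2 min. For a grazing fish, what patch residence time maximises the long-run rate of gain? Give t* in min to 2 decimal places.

7.42 min

Maximise g(t)/(T+t): set derivative to zero → g'(t)(T+t) = g(t).
g'(t) = 320·25/(t + 25)². Setting 320·25/(t+25)² = 320t/[(t+25)(2.2+t)] gives 25(2.2+t) = t(t+25), so t² = 25×2.2 = 55.
t* = √55 = 7.416 min.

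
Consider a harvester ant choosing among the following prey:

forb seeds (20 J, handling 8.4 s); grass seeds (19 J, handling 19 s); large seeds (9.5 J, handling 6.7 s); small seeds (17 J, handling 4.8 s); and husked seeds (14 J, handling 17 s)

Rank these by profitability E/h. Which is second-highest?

In descending order of E/h:
small seeds: 17/4.8 = 3.54 J/s
forb seeds: 20/8.4 = 2.38 J/s
large seeds: 9.5/6.7 = 1.42 J/s
grass seeds: 19/19 = 1 J/s
husked seeds: 14/17 = 0.824 J/s

forb seeds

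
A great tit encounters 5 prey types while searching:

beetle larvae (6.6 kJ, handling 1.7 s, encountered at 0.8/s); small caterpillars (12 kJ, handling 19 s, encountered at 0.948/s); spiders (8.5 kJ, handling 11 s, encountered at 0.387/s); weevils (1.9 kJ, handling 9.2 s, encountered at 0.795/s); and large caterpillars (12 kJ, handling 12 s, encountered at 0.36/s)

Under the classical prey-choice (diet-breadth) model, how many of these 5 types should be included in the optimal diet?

1

E/h in descending order: beetle larvae 3.88, large caterpillars 1, spiders 0.773, small caterpillars 0.632, weevils 0.207 kJ/s. The optimal diet is the largest prefix of this list for which every included type satisfies E_i/h_i > R on the types above it.
Rate on top 1: 2.237. large caterpillars: 1 < 2.237 → exclude; stop.
Optimal diet: beetle larvae — 1 of 5 types.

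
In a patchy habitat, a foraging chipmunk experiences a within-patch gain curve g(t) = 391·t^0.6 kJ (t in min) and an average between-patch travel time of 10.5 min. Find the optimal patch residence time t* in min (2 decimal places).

Optimal t* satisfies g'(t*) = g(t*)/(T + t*).
g'(t) = 0.6·391·t^-0.4. Setting 0.6·391·t^-0.4 = 391·t^0.6/(10.5+t) gives 0.6(10.5+t) = t, so 0.40·t = 0.6×10.5.
t* = 0.6×10.5/0.40 = 15.75 min.

15.75 min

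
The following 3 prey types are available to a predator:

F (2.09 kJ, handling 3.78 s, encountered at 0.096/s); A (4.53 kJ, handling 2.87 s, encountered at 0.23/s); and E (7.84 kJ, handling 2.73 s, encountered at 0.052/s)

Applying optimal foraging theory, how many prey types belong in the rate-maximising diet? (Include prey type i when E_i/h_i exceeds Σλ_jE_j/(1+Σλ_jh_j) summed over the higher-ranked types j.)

2

Profitabilities (E/h, kJ/s): E 2.87, A 1.58, F 0.553. Add prey in this order while the next type's profitability exceeds the intake rate on those already taken.
Rate on top 1: 0.357. A: 1.58 > 0.357 → include.
Rate on top 2: 0.8044. F: 0.553 < 0.8044 → exclude; stop.
Optimal diet: E, A — 2 of 3 types.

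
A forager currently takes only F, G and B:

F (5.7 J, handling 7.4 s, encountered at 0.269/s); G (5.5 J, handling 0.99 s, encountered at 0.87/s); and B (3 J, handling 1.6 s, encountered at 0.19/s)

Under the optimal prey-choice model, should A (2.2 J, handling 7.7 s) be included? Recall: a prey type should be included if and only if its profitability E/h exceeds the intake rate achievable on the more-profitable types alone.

Current rate: (0.269×5.7 + 0.87×5.5 + 0.19×3)/(1 + 0.269×7.4 + 0.87×0.99 + 0.19×1.6) = 1.657 J/s.
Profitability of A: 2.2/7.7 = 0.2857 J/s.
Since 0.2857 < R, time spent handling A is better spent searching.

No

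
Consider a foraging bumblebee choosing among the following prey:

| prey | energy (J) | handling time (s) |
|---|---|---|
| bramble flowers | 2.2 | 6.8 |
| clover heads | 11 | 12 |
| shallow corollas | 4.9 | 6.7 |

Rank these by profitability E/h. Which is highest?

In descending order of E/h:
clover heads: 11/12 = 0.917 J/s
shallow corollas: 4.9/6.7 = 0.731 J/s
bramble flowers: 2.2/6.8 = 0.324 J/s

clover heads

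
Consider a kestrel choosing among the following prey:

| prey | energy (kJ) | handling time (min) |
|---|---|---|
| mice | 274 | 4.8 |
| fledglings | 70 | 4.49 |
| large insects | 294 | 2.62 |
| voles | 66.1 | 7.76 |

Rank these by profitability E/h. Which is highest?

large insects

In descending order of E/h:
large insects: 294/2.62 = 112 kJ/min
mice: 274/4.8 = 57.1 kJ/min
fledglings: 70/4.49 = 15.6 kJ/min
voles: 66.1/7.76 = 8.52 kJ/min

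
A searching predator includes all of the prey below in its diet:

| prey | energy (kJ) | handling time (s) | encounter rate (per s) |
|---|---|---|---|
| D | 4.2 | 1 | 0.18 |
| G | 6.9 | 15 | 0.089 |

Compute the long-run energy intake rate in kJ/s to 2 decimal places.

0.54 kJ/s

R = (0.18×4.2 + 0.089×6.9) / (1 + 0.18×1 + 0.089×15) = 1.37/2.515 = 0.5448 kJ/s.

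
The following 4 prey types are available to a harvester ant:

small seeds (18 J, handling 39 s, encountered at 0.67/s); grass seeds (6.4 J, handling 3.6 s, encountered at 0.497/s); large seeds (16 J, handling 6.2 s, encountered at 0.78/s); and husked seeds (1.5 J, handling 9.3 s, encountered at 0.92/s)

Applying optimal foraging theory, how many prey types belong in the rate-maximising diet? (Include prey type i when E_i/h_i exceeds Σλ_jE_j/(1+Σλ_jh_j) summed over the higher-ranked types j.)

1

E/h in descending order: large seeds 2.58, grass seeds 1.78, small seeds 0.462, husked seeds 0.161 J/s. The optimal diet is the largest prefix of this list for which every included type satisfies E_i/h_i > R on the types above it.
Rate on top 1: 2.138. grass seeds: 1.78 < 2.138 → exclude; stop.
Optimal diet: large seeds — 1 of 4 types.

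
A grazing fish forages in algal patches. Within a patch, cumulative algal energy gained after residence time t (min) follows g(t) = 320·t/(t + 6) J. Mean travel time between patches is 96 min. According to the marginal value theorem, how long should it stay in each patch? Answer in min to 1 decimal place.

By the marginal value theorem, leave when the instantaneous gain rate g'(t) equals the habitat-wide average g(t)/(T + t).
g'(t) = 320·6/(t + 6)². Setting 320·6/(t+6)² = 320t/[(t+6)(96+t)] gives 6(96+t) = t(t+6), so t² = 6×96 = 576.
t* = √576 = 24 min.

24.0 min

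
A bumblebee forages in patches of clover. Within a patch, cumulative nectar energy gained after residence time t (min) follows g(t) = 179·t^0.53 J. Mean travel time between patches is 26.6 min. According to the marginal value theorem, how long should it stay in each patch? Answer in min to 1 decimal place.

30.0 min

Optimal t* satisfies g'(t*) = g(t*)/(T + t*).
g'(t) = 0.53·179·t^-0.47. Setting 0.53·179·t^-0.47 = 179·t^0.53/(26.6+t) gives 0.53(26.6+t) = t, so 0.47·t = 0.53×26.6.
t* = 0.53×26.6/0.47 = 30 min.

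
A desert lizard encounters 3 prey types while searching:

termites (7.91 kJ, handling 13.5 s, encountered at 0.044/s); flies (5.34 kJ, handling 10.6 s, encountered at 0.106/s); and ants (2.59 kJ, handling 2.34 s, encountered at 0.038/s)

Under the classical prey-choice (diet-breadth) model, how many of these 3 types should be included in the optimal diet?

3

E/h in descending order: ants 1.11, termites 0.586, flies 0.504 kJ/s. The optimal diet is the largest prefix of this list for which every included type satisfies E_i/h_i > R on the types above it.
Rate on top 1: 0.09038. termites: 0.586 > 0.09038 → include.
Rate on top 2: 0.2653. flies: 0.504 > 0.2653 → include.
Optimal diet: ants, termites, flies — 3 of 3 types.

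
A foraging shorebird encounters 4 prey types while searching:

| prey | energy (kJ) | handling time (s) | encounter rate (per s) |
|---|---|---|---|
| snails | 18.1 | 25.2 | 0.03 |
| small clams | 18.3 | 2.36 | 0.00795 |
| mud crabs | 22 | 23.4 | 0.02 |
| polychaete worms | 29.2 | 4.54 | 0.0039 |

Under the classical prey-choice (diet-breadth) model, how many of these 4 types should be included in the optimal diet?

4

Rank by E/h (kJ/s): small clams 7.75, polychaete worms 6.43, mud crabs 0.94, snails 0.718. Include each in turn until the next type's E/h falls below the running intake rate.
Rate on top 1: 0.1428. polychaete worms: 6.43 > 0.1428 → include.
Rate on top 2: 0.2502. mud crabs: 0.94 > 0.2502 → include.
Rate on top 3: 0.4649. snails: 0.718 > 0.4649 → include.
Optimal diet: small clams, polychaete worms, mud crabs, snails — 4 of 4 types.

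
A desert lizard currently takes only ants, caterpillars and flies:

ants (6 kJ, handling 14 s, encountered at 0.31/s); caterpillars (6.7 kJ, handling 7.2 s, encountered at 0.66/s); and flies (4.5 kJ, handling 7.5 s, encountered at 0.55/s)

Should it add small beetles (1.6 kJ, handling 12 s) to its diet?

No

On ants, caterpillars and flies alone, R = ΣλE/(1+Σλh) = 8.757/14.22 = 0.616 kJ/s.
small beetles: E/h = 1.6/12 = 0.1333 kJ/s.
Since 0.1333 < R, time spent handling small beetles is better spent searching.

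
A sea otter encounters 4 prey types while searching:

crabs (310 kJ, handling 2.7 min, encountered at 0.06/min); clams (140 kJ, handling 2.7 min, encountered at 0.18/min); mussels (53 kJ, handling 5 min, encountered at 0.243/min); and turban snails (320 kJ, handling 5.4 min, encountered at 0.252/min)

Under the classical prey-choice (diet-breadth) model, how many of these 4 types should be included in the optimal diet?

Profitabilities (E/h, kJ/min): crabs 115, turban snails 59.3, clams 51.9, mussels 10.6. Add prey in this order while the next type's profitability exceeds the intake rate on those already taken.
Rate on top 1: 16.01. turban snails: 59.3 > 16.01 → include.
Rate on top 2: 39.34. clams: 51.9 > 39.34 → include.
Rate on top 3: 41.36. mussels: 10.6 < 41.36 → exclude; stop.
Optimal diet: crabs, turban snails, clams — 3 of 4 types.

3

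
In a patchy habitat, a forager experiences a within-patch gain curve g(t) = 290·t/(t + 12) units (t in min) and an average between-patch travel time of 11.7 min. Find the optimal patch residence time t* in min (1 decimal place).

11.8 min

Optimal t* satisfies g'(t*) = g(t*)/(T + t*).
g'(t) = 290·12/(t + 12)². Setting 290·12/(t+12)² = 290t/[(t+12)(11.7+t)] gives 12(11.7+t) = t(t+12), so t² = 12×11.7 = 140.4.
t* = √140.4 = 11.85 min.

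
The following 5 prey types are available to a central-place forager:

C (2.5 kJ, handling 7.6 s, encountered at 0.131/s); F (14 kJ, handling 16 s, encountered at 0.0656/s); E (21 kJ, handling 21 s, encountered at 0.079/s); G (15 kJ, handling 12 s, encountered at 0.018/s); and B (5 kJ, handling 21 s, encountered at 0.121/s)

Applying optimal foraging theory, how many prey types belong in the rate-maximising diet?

Profitabilities (E/h, kJ/s): G 1.25, E 1, F 0.875, C 0.329, B 0.238. Add prey in this order while the next type's profitability exceeds the intake rate on those already taken.
Rate on top 1: 0.222. E: 1 > 0.222 → include.
Rate on top 2: 0.671. F: 0.875 > 0.671 → include.
Rate on top 3: 0.7255. C: 0.329 < 0.7255 → exclude; stop.
Optimal diet: G, E, F — 3 of 5 types.

3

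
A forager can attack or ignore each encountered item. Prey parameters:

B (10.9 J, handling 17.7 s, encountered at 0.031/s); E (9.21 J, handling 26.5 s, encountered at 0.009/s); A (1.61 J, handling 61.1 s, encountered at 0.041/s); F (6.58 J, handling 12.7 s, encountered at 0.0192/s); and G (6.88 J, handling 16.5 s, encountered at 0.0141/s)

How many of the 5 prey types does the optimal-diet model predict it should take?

Profitabilities (E/h, J/s): B 0.616, F 0.518, G 0.417, E 0.348, A 0.0264. Add prey in this order while the next type's profitability exceeds the intake rate on those already taken.
Rate on top 1: 0.2182. F: 0.518 > 0.2182 → include.
Rate on top 2: 0.259. G: 0.417 > 0.259 → include.
Rate on top 3: 0.2771. E: 0.348 > 0.2771 → include.
Rate on top 4: 0.2846. A: 0.0264 < 0.2846 → exclude; stop.
Optimal diet: B, F, G, E — 4 of 5 types.

4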